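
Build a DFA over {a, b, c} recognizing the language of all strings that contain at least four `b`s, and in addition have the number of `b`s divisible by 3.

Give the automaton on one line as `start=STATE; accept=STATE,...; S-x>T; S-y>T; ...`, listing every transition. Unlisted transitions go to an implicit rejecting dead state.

start=S0; accept=S6; S0-a>S0; S0-b>S1; S0-c>S0; S1-a>S1; S1-b>S2; S1-c>S1; S2-a>S2; S2-b>S3; S2-c>S2; S3-a>S3; S3-b>S4; S3-c>S3; S4-a>S4; S4-b>S5; S4-c>S4; S5-a>S5; S5-b>S6; S5-c>S5; S6-a>S6; S6-b>S4; S6-c>S6

Build one automaton per condition and run them in lockstep. The first has 6 states tracking the count of `b`s, saturating at 5; the second has 3 states tracking the count of `b`s modulo 3. A product state is a pair (one from each), accepting exactly when both do. Minimizing collapses redundant product states.
A 7-state machine:
        a   b   c  
>  S0   S0  S1  S0 
   S1   S1  S2  S1 
   S2   S2  S3  S2 
   S3   S3  S4  S3 
   S4   S4  S5  S4 
   S5   S5  S6  S5 
 * S6   S6  S4  S6 
(> = start, * = accepting)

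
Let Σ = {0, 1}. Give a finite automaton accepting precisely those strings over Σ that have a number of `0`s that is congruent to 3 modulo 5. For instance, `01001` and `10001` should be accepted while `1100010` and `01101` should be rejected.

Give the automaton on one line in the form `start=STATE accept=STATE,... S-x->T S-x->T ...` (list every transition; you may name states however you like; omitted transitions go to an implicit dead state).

start=S0 accept=S3 S0-0->S1 S0-1->S0 S1-0->S2 S1-1->S1 S2-0->S3 S2-1->S2 S3-0->S4 S3-1->S3 S4-0->S0 S4-1->S4

Keep the running count of `0`s modulo 5: each `0` advances along the cycle S0 → S1 → S2 → S3 → S4 → S0 while other symbols loop. Accept at S3.
5 states suffice.
        0   1  
>  S0   S1  S0 
   S1   S2  S1 
   S2   S3  S2 
 * S3   S4  S3 
   S4   S0  S4 
(> = start, * = accepting)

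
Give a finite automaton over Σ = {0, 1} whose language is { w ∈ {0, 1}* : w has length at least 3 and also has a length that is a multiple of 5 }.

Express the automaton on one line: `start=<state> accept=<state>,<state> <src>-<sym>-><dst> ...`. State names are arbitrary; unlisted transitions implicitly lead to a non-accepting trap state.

Build one automaton per condition and run them in lockstep. The first has 5 states tracking the input length, saturating at 4; the second has 5 states tracking the input length modulo 5. A product state is a pair (one from each), accepting exactly when both do.
With 9 states:
        0   1  
>  q0   q1  q1 
   q1   q2  q2 
   q2   q3  q3 
   q3   q4  q4 
   q4   q5  q5 
 * q5   q6  q6 
   q6   q7  q7 
   q7   q8  q8 
   q8   q4  q4 
(> = start, * = accepting)

start=q0 accept=q5 q0-0->q1 q0-1->q1 q1-0->q2 q1-1->q2 q2-0->q3 q2-1->q3 q3-0->q4 q3-1->q4 q4-0->q5 q4-1->q5 q5-0->q6 q5-1->q6 q6-0->q7 q6-1->q7 q7-0->q8 q7-1->q8 q8-0->q4 q8-1->q4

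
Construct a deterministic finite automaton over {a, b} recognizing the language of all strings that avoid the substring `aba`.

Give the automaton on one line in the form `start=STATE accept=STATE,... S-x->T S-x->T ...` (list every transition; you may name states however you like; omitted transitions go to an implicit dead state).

Track partial matches of the forbidden pattern `aba`. State q3 is a dead state reached once `aba` has occurred; every other state accepts. q0 means no part of `aba` is currently matched.
4 states suffice.
        a   b  
>* q0   q1  q0 
 * q1   q1  q2 
 * q2   q3  q0 
   q3   q3  q3 
(> = start, * = accepting)

start=q0 accept=q0,q1,q2 q0-a->q1 q0-b->q0 q1-a->q1 q1-b->q2 q2-a->q3 q2-b->q0 q3-a->q3 q3-b->q3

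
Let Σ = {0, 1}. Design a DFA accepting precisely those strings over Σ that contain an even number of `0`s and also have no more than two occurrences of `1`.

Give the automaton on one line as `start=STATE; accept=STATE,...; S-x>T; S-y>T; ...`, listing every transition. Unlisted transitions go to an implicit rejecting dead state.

Handle the two conditions separately and then intersect. One (2 states) tracks the count of `0`s modulo 2; the other (4 states) tracks the count of `1`s, saturating at 3. Each combined state is a pair, one component from each; accept when both components accept.
An 8-state machine:
        0   1  
>* S0   S1  S2 
   S1   S0  S3 
 * S2   S3  S4 
   S3   S2  S5 
 * S4   S5  S6 
   S5   S4  S7 
   S6   S7  S6 
   S7   S6  S7 
(> = start, * = accepting)

start=S0; accept=S0,S2,S4; S0-0>S1; S0-1>S2; S1-0>S0; S1-1>S3; S2-0>S3; S2-1>S4; S3-0>S2; S3-1>S5; S4-0>S5; S4-1>S6; S5-0>S4; S5-1>S7; S6-0>S7; S6-1>S6; S7-0>S6; S7-1>S7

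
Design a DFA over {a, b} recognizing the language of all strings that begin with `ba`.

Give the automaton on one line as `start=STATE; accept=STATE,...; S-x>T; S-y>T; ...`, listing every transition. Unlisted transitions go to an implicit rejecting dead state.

start=S0; accept=S2; S0-a>S3; S0-b>S1; S1-a>S2; S1-b>S3; S2-a>S2; S2-b>S2; S3-a>S3; S3-b>S3

Check the first 2 symbols one by one: S0 through S1 record how many have matched `ba` so far; any wrong symbol goes to the dead state S3. After all 2 match we enter the accepting sink S2.
A 4-state machine:
        a   b  
>  S0   S3  S1 
   S1   S2  S3 
 * S2   S2  S2 
   S3   S3  S3 
(> = start, * = accepting)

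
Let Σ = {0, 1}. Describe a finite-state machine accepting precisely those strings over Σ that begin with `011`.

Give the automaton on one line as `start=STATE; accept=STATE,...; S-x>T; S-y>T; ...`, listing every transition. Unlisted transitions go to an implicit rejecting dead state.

start=s0; accept=s3; s0-0>s1; s0-1>s4; s1-0>s4; s1-1>s2; s2-0>s4; s2-1>s3; s3-0>s3; s3-1>s3; s4-0>s4; s4-1>s4

Check the first 3 symbols one by one: s0 through s2 record how many have matched `011` so far; any wrong symbol goes to the dead state s4. After all 3 match we enter the accepting sink s3.
        0   1  
>  s0   s1  s4 
   s1   s4  s2 
   s2   s4  s3 
 * s3   s3  s3 
   s4   s4  s4 
(> = start, * = accepting)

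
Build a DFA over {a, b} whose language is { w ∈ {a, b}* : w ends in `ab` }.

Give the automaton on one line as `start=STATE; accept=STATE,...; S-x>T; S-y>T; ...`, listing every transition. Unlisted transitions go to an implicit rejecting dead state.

Let each state record the length of the longest suffix of the input read so far that is also a prefix of `ab`. s1 means the last symbol is `a`; s2 means the last 2 symbols are `ab`. Accept only at s2, where the string currently ends in `ab`.
A 3-state machine:
        a   b  
>  s0   s1  s0 
   s1   s1  s2 
 * s2   s1  s0 
(> = start, * = accepting)

start=s0; accept=s2; s0-a>s1; s0-b>s0; s1-a>s1; s1-b>s2; s2-a>s1; s2-b>s0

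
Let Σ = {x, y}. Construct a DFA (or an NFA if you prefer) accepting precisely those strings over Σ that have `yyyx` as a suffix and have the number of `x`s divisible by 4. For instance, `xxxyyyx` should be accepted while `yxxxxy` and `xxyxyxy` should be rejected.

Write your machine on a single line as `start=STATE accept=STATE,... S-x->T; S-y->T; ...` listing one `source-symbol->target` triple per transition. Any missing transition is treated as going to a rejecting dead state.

start=S0; accept=S19; S0-x->S1; S0-y->S2; S1-x->S3; S1-y->S4; S2-x->S1; S2-y->S5; S3-x->S6; S3-y->S7; S4-x->S3; S4-y->S8; S5-x->S1; S5-y->S9; S6-x->S0; S6-y->S10; S7-x->S6; S7-y->S11; S8-x->S3; S8-y->S12; S9-x->S13; S9-y->S9; S10-x->S0; S10-y->S14; S11-x->S6; S11-y->S15; S12-x->S16; S12-y->S12; S13-x->S3; S13-y->S4; S14-x->S0; S14-y->S17; S15-x->S18; S15-y->S15; S16-x->S6; S16-y->S7; S17-x->S19; S17-y->S17; S18-x->S0; S18-y->S10; S19-x->S1; S19-y->S2

Build one automaton per condition and run them in lockstep. One (5 states) tracks how much of the suffix `yyyx` has currently been matched; the other (4 states) tracks the count of `x`s modulo 4. Each combined state is a pair, one component from each; accept when both components accept.
          x    y  
>  S0     S1   S2 
   S1     S3   S4 
   S2     S1   S5 
   S3     S6   S7 
   S4     S3   S8 
   S5     S1   S9 
   S6     S0  S10 
   S7     S6  S11 
   S8     S3  S12 
   S9    S13   S9 
   S10    S0  S14 
   S11    S6  S15 
   S12   S16  S12 
   S13    S3   S4 
   S14    S0  S17 
   S15   S18  S15 
   S16    S6   S7 
   S17   S19  S17 
   S18    S0  S10 
 * S19    S1   S2 
(> = start, * = accepting)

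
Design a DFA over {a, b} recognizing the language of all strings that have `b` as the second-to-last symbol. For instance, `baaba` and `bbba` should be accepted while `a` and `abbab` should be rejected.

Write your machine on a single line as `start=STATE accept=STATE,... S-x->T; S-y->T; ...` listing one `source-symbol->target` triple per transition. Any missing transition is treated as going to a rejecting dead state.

A DFA must remember the last 2 symbols (since which symbol is second-to-last isn't known until the input ends). Use one state per possible window of the last ≤2 symbols; accept from those whose window starts with `b`.
With 7 states:
        a   b  
>  q0   q1  q2 
   q1   q3  q4 
   q2   q5  q6 
   q3   q3  q4 
   q4   q5  q6 
 * q5   q3  q4 
 * q6   q5  q6 
(> = start, * = accepting)

start=q0; accept=q5,q6; q0-a->q1; q0-b->q2; q1-a->q3; q1-b->q4; q2-a->q5; q2-b->q6; q3-a->q3; q3-b->q4; q4-a->q5; q4-b->q6; q5-a->q3; q5-b->q4; q6-a->q5; q6-b->q6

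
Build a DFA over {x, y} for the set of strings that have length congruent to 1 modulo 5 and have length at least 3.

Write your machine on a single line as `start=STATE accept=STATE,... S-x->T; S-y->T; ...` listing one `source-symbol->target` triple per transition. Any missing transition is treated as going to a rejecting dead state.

Run two small machines in parallel and take their product. One (5 states) tracks the input length modulo 5; the other (5 states) tracks the input length, saturating at 4. Each combined state is a pair, one component from each; accept when both components accept.
A 9-state machine:
        x   y  
>  q0   q1  q1 
   q1   q2  q2 
   q2   q3  q3 
   q3   q4  q4 
   q4   q5  q5 
   q5   q6  q6 
 * q6   q7  q7 
   q7   q8  q8 
   q8   q4  q4 
(> = start, * = accepting)

start=q0; accept=q6; q0-x->q1; q0-y->q1; q1-x->q2; q1-y->q2; q2-x->q3; q2-y->q3; q3-x->q4; q3-y->q4; q4-x->q5; q4-y->q5; q5-x->q6; q5-y->q6; q6-x->q7; q6-y->q7; q7-x->q8; q7-y->q8; q8-x->q4; q8-y->q4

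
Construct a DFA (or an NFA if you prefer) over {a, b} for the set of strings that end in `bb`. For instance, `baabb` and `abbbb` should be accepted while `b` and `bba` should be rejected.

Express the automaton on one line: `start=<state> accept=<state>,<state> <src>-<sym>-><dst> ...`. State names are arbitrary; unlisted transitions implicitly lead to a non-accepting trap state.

Let each state record the length of the longest suffix of the input read so far that is also a prefix of `bb`. S1 means the last symbol is `b`; S2 means the last 2 symbols are `bb`. Accept only at S2, where the string currently ends in `bb`.
3 states suffice.
        a   b  
>  S0   S0  S1 
   S1   S0  S2 
 * S2   S0  S2 
(> = start, * = accepting)

start=S0 accept=S2 S0-a->S0 S0-b->S1 S1-a->S0 S1-b->S2 S2-a->S0 S2-b->S2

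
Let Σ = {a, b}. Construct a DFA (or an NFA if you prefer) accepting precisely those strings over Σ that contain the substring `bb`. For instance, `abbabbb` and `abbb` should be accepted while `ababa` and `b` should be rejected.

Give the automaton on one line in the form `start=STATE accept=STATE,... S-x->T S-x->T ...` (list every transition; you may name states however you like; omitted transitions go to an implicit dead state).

Track how much of `bb` has been matched so far: state s0 is no progress, s2 is the absorbing accept state reached once `bb` has occurred. Intermediate states record partial matches; on a mismatch, fall back to the longest reusable overlap.
3 states suffice.
        a   b  
>  s0   s0  s1 
   s1   s0  s2 
 * s2   s2  s2 
(> = start, * = accepting)

start=s0 accept=s2 s0-a->s0 s0-b->s1 s1-a->s0 s1-b->s2 s2-a->s2 s2-b->s2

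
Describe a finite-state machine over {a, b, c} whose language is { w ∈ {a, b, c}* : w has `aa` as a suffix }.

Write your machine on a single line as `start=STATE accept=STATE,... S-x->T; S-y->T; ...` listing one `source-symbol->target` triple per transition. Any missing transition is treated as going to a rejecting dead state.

Let each state record the length of the longest suffix of the input read so far that is also a prefix of `aa`. s1 means the last symbol is `a`; s2 means the last 2 symbols are `aa`. Accept only at s2, where the string currently ends in `aa`.
        a   b   c  
>  s0   s1  s0  s0 
   s1   s2  s0  s0 
 * s2   s2  s0  s0 
(> = start, * = accepting)

start=s0; accept=s2; s0-a->s1; s0-b->s0; s0-c->s0; s1-a->s2; s1-b->s0; s1-c->s0; s2-a->s2; s2-b->s0; s2-c->s0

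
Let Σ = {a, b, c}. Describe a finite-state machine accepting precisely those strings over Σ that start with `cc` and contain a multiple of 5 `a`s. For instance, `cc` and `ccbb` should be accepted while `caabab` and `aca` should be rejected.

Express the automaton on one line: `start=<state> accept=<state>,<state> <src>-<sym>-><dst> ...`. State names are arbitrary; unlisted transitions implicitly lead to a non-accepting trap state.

Build one automaton per condition and run them in lockstep. The first has 4 states tracking whether the input so far still matches the prefix `cc`; the second has 5 states tracking the count of `a`s modulo 5. A product state is a pair (one from each), accepting exactly when both do. Minimizing collapses redundant product states.
An 8-state machine:
        a   b   c  
>  S0   S1  S1  S2 
   S1   S1  S1  S1 
   S2   S1  S1  S3 
 * S3   S4  S3  S3 
   S4   S5  S4  S4 
   S5   S6  S5  S5 
   S6   S7  S6  S6 
   S7   S3  S7  S7 
(> = start, * = accepting)

start=S0 accept=S3 S0-a->S1 S0-b->S1 S0-c->S2 S1-a->S1 S1-b->S1 S1-c->S1 S2-a->S1 S2-b->S1 S2-c->S3 S3-a->S4 S3-b->S3 S3-c->S3 S4-a->S5 S4-b->S4 S4-c->S4 S5-a->S6 S5-b->S5 S5-c->S5 S6-a->S7 S6-b->S6 S6-c->S6 S7-a->S3 S7-b->S7 S7-c->S7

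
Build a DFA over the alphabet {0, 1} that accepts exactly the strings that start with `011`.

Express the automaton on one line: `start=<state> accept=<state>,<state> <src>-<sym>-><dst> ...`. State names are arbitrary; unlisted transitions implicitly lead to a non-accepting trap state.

start=A accept=D A-0->B A-1->E B-0->E B-1->C C-0->E C-1->D D-0->D D-1->D E-0->E E-1->E

Check the first 3 symbols one by one: A through C record how many have matched `011` so far; any wrong symbol goes to the dead state E. After all 3 match we enter the accepting sink D.
A 5-state machine:
       0  1 
>  A   B  E 
   B   E  C 
   C   E  D 
 * D   D  D 
   E   E  E 
(> = start, * = accepting)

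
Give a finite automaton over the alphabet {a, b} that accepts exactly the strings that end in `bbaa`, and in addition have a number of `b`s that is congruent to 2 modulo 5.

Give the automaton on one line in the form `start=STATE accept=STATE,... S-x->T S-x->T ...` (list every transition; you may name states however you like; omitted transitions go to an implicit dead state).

start=s0 accept=s7 s0-a->s0 s0-b->s1 s1-a->s2 s1-b->s3 s2-a->s2 s2-b->s4 s3-a->s5 s3-b->s6 s4-a->s4 s4-b->s6 s5-a->s7 s5-b->s6 s6-a->s6 s6-b->s8 s7-a->s4 s7-b->s6 s8-a->s8 s8-b->s0

Handle the two conditions separately and then intersect. The first has 5 states tracking how much of the suffix `bbaa` has currently been matched; the second has 5 states tracking the count of `b`s modulo 5. A product state is a pair (one from each), accepting exactly when both do. Equivalent product states are then merged.
9 states suffice.
        a   b  
>  s0   s0  s1 
   s1   s2  s3 
   s2   s2  s4 
   s3   s5  s6 
   s4   s4  s6 
   s5   s7  s6 
   s6   s6  s8 
 * s7   s4  s6 
   s8   s8  s0 
(> = start, * = accepting)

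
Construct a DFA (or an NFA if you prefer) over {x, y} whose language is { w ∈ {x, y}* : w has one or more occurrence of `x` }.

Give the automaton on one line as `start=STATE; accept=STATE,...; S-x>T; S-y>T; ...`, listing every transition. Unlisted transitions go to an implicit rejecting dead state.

start=S0; accept=S1,S2; S0-x>S1; S0-y>S0; S1-x>S2; S1-y>S1; S2-x>S2; S2-y>S2

Only the number of `x`s matters, and only up to 2. Make a chain S0 → S1 → S2 advanced by each `x` (with S2 absorbing); every other symbol self-loops. The accepting set is {S1, S2}.
A 3-state machine:
        x   y  
>  S0   S1  S0 
 * S1   S2  S1 
 * S2   S2  S2 
(> = start, * = accepting)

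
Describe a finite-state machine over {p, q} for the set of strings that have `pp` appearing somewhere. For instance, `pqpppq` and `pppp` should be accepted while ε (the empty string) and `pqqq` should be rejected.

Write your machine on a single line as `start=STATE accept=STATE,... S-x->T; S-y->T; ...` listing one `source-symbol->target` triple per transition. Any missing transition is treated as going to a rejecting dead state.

Track how much of `pp` has been matched so far: state S0 is no progress, S2 is the absorbing accept state reached once `pp` has occurred. Intermediate states record partial matches; on a mismatch, fall back to the longest reusable overlap.
With 3 states:
        p   q  
>  S0   S1  S0 
   S1   S2  S0 
 * S2   S2  S2 
(> = start, * = accepting)

start=S0; accept=S2; S0-p->S1; S0-q->S0; S1-p->S2; S1-q->S0; S2-p->S2; S2-q->S2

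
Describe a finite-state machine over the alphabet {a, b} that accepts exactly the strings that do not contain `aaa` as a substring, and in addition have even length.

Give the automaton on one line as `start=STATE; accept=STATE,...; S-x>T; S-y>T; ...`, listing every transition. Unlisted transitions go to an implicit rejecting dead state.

Run two small machines in parallel and take their product. The first has 4 states tracking partial matches of the forbidden pattern `aaa`; the second has 2 states tracking the input length modulo 2. A product state is a pair (one from each), accepting exactly when both do. After merging equivalent states the machine shrinks.
With 7 states:
        a   b  
>* s0   s1  s2 
   s1   s3  s0 
   s2   s4  s0 
 * s3   s5  s2 
 * s4   s6  s2 
   s5   s5  s5 
   s6   s5  s0 
(> = start, * = accepting)

start=s0; accept=s0,s3,s4; s0-a>s1; s0-b>s2; s1-a>s3; s1-b>s0; s2-a>s4; s2-b>s0; s3-a>s5; s3-b>s2; s4-a>s6; s4-b>s2; s5-a>s5; s5-b>s5; s6-a>s5; s6-b>s0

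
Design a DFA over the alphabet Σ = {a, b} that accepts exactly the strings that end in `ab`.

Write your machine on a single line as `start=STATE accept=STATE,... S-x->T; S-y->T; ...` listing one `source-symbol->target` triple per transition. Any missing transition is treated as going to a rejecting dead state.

Remember how much of `ab` the current input suffix matches. State q0 means no match yet; q1 means the last symbol is `a`; q2 means the last 2 symbols are `ab`. Only q2 accepts. On a mismatch, fall back to the longest proper suffix that is still a prefix of `ab`.
        a   b  
>  q0   q1  q0 
   q1   q1  q2 
 * q2   q1  q0 
(> = start, * = accepting)

start=q0; accept=q2; q0-a->q1; q0-b->q0; q1-a->q1; q1-b->q2; q2-a->q1; q2-b->q0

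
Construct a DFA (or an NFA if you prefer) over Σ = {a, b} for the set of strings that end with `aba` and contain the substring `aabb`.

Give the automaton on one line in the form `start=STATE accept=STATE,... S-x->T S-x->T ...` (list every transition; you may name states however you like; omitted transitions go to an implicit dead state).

Handle the two conditions separately and then intersect. One (4 states) tracks how much of the suffix `aba` has currently been matched; the other (5 states) tracks whether and how much of `aabb` has been seen. Each combined state is a pair, one component from each; accept when both components accept. After merging equivalent states the machine shrinks.
8 states suffice.
        a   b  
>  q0   q1  q0 
   q1   q2  q0 
   q2   q2  q3 
   q3   q1  q4 
   q4   q5  q4 
   q5   q5  q6 
   q6   q7  q4 
 * q7   q5  q6 
(> = start, * = accepting)

start=q0 accept=q7 q0-a->q1 q0-b->q0 q1-a->q2 q1-b->q0 q2-a->q2 q2-b->q3 q3-a->q1 q3-b->q4 q4-a->q5 q4-b->q4 q5-a->q5 q5-b->q6 q6-a->q7 q6-b->q4 q7-a->q5 q7-b->q6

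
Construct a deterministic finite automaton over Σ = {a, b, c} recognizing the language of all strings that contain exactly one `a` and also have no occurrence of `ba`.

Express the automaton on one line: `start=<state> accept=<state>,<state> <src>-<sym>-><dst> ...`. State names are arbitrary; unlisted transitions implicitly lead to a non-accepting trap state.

Run two small machines in parallel and take their product. The first has 3 states tracking the count of `a`s, saturating at 2; the second has 3 states tracking partial matches of the forbidden pattern `ba`. A product state is a pair (one from each), accepting exactly when both do. After merging equivalent states the machine shrinks.
4 states suffice.
        a   b   c  
>  s0   s1  s2  s0 
 * s1   s3  s1  s1 
   s2   s3  s2  s0 
   s3   s3  s3  s3 
(> = start, * = accepting)

start=s0 accept=s1 s0-a->s1 s0-b->s2 s0-c->s0 s1-a->s3 s1-b->s1 s1-c->s1 s2-a->s3 s2-b->s2 s2-c->s0 s3-a->s3 s3-b->s3 s3-c->s3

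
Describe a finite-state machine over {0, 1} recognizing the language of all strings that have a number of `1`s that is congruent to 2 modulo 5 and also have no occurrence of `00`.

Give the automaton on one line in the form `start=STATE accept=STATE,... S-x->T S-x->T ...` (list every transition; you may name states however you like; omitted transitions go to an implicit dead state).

start=s0 accept=s5,s7 s0-0->s1 s0-1->s2 s1-0->s3 s1-1->s2 s2-0->s4 s2-1->s5 s3-0->s3 s3-1->s6 s4-0->s6 s4-1->s5 s5-0->s7 s5-1->s8 s6-0->s6 s6-1->s9 s7-0->s9 s7-1->s8 s8-0->s10 s8-1->s11 s9-0->s9 s9-1->s12 s10-0->s12 s10-1->s11 s11-0->s13 s11-1->s0 s12-0->s12 s12-1->s14 s13-0->s14 s13-1->s0 s14-0->s14 s14-1->s3

Build one automaton per condition and run them in lockstep. The first has 5 states tracking the count of `1`s modulo 5; the second has 3 states tracking partial matches of the forbidden pattern `00`. A product state is a pair (one from each), accepting exactly when both do.
          0    1  
>  s0     s1   s2 
   s1     s3   s2 
   s2     s4   s5 
   s3     s3   s6 
   s4     s6   s5 
 * s5     s7   s8 
   s6     s6   s9 
 * s7     s9   s8 
   s8    s10  s11 
   s9     s9  s12 
   s10   s12  s11 
   s11   s13   s0 
   s12   s12  s14 
   s13   s14   s0 
   s14   s14   s3 
(> = start, * = accepting)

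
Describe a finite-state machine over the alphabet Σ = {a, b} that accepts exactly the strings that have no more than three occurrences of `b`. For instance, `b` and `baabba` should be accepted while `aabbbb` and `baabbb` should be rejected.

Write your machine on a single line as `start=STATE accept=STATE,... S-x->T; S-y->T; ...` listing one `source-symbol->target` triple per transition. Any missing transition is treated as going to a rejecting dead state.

Only the number of `b`s matters, and only up to 4. Make a chain s0 → s1 → s2 → s3 → s4 advanced by each `b` (with s4 absorbing); every other symbol self-loops. The accepting set is {s0, s1, s2, s3}.
5 states suffice.
        a   b  
>* s0   s0  s1 
 * s1   s1  s2 
 * s2   s2  s3 
 * s3   s3  s4 
   s4   s4  s4 
(> = start, * = accepting)

start=s0; accept=s0,s1,s2,s3; s0-a->s0; s0-b->s1; s1-a->s1; s1-b->s2; s2-a->s2; s2-b->s3; s3-a->s3; s3-b->s4; s4-a->s4; s4-b->s4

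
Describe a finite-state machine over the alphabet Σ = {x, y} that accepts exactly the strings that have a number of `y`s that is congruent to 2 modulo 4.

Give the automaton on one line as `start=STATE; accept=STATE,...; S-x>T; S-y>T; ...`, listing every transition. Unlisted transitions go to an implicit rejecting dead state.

start=q0; accept=q2; q0-x>q0; q0-y>q1; q1-x>q1; q1-y>q2; q2-x>q2; q2-y>q3; q3-x>q3; q3-y>q0

Keep the running count of `y`s modulo 4: each `y` advances along the cycle q0 → q1 → q2 → q3 → q0 while other symbols loop. Accept at q2.
With 4 states:
        x   y  
>  q0   q0  q1 
   q1   q1  q2 
 * q2   q2  q3 
   q3   q3  q0 
(> = start, * = accepting)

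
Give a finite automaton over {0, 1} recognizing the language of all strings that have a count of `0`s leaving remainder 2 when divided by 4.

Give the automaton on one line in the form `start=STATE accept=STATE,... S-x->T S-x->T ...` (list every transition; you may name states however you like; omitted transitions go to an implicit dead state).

start=A accept=C A-0->B A-1->A B-0->C B-1->B C-0->D C-1->C D-0->A D-1->D

Keep the running count of `0`s modulo 4: each `0` advances along the cycle A → B → C → D → A while other symbols loop. Accept at C.
With 4 states:
       0  1 
>  A   B  A 
   B   C  B 
 * C   D  C 
   D   A  D 
(> = start, * = accepting)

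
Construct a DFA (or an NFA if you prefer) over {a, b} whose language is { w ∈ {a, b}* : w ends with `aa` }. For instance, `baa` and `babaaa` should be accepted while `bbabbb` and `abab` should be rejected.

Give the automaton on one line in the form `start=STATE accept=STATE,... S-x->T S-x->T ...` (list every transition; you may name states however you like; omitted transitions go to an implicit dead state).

Remember how much of `aa` the current input suffix matches. State q0 means no match yet; q1 means the last symbol is `a`; q2 means the last 2 symbols are `aa`. Only q2 accepts. On a mismatch, fall back to the longest proper suffix that is still a prefix of `aa`.
        a   b  
>  q0   q1  q0 
   q1   q2  q0 
 * q2   q2  q0 
(> = start, * = accepting)

start=q0 accept=q2 q0-a->q1 q0-b->q0 q1-a->q2 q1-b->q0 q2-a->q2 q2-b->q0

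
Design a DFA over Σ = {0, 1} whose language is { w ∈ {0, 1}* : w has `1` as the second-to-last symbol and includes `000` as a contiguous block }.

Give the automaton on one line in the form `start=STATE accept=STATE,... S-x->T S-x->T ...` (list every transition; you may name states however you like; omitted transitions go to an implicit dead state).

start=q0 accept=q5,q6 q0-0->q1 q0-1->q0 q1-0->q2 q1-1->q0 q2-0->q3 q2-1->q0 q3-0->q3 q3-1->q4 q4-0->q5 q4-1->q6 q5-0->q3 q5-1->q4 q6-0->q5 q6-1->q6

Handle the two conditions separately and then intersect. The first has 7 states tracking the last 2 symbols read; the second has 4 states tracking whether and how much of `000` has been seen. A product state is a pair (one from each), accepting exactly when both do. After merging equivalent states the machine shrinks.
A 7-state machine:
        0   1  
>  q0   q1  q0 
   q1   q2  q0 
   q2   q3  q0 
   q3   q3  q4 
   q4   q5  q6 
 * q5   q3  q4 
 * q6   q5  q6 
(> = start, * = accepting)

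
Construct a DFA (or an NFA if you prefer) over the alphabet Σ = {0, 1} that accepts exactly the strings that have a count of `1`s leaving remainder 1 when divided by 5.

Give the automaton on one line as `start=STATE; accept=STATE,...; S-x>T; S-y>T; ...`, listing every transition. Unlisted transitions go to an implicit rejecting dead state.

start=S0; accept=S1; S0-0>S0; S0-1>S1; S1-0>S1; S1-1>S2; S2-0>S2; S2-1>S3; S3-0>S3; S3-1>S4; S4-0>S4; S4-1>S0

The only thing that matters is how many `1`s have appeared, reduced mod 5. Use one state per residue: S0 for 0, …, S4 for 4. Reading `1` moves to the next residue; anything else stays put. S1 is accepting.
A 5-state machine:
        0   1  
>  S0   S0  S1 
 * S1   S1  S2 
   S2   S2  S3 
   S3   S3  S4 
   S4   S4  S0 
(> = start, * = accepting)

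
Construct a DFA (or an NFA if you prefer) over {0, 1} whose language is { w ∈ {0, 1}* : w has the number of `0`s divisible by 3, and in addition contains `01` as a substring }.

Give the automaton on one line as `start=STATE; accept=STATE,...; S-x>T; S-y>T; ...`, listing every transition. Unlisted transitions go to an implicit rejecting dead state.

Build one automaton per condition and run them in lockstep. One (3 states) tracks the count of `0`s modulo 3; the other (3 states) tracks whether and how much of `01` has been seen. Each combined state is a pair, one component from each; accept when both components accept.
A 7-state machine:
        0   1  
>  q0   q1  q0 
   q1   q2  q3 
   q2   q4  q5 
   q3   q5  q3 
   q4   q1  q6 
   q5   q6  q5 
 * q6   q3  q6 
(> = start, * = accepting)

start=q0; accept=q6; q0-0>q1; q0-1>q0; q1-0>q2; q1-1>q3; q2-0>q4; q2-1>q5; q3-0>q5; q3-1>q3; q4-0>q1; q4-1>q6; q5-0>q6; q5-1>q5; q6-0>q3; q6-1>q6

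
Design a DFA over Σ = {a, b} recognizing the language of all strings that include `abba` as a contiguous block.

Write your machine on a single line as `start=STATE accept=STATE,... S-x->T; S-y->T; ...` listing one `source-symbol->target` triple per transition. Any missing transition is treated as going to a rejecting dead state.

start=q0; accept=q4; q0-a->q1; q0-b->q0; q1-a->q1; q1-b->q2; q2-a->q1; q2-b->q3; q3-a->q4; q3-b->q0; q4-a->q4; q4-b->q4

Track how much of `abba` has been matched so far: state q0 is no progress, q4 is the absorbing accept state reached once `abba` has occurred. Intermediate states record partial matches; on a mismatch, fall back to the longest reusable overlap.
        a   b  
>  q0   q1  q0 
   q1   q1  q2 
   q2   q1  q3 
   q3   q4  q0 
 * q4   q4  q4 
(> = start, * = accepting)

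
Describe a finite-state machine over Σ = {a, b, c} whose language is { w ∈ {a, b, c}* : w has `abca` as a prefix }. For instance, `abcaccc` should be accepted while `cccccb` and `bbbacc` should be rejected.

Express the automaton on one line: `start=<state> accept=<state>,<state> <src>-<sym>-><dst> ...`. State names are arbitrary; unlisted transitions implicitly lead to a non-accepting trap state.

Walk along `abca` while the input agrees: from s0 take `a` to s1, and so on. Any deviation drops to the rejecting sink s5. Once s4 is reached the prefix is confirmed and every continuation is accepted.
6 states suffice.
        a   b   c  
>  s0   s1  s5  s5 
   s1   s5  s2  s5 
   s2   s5  s5  s3 
   s3   s4  s5  s5 
 * s4   s4  s4  s4 
   s5   s5  s5  s5 
(> = start, * = accepting)

start=s0 accept=s4 s0-a->s1 s0-b->s5 s0-c->s5 s1-a->s5 s1-b->s2 s1-c->s5 s2-a->s5 s2-b->s5 s2-c->s3 s3-a->s4 s3-b->s5 s3-c->s5 s4-a->s4 s4-b->s4 s4-c->s4 s5-a->s5 s5-b->s5 s5-c->s5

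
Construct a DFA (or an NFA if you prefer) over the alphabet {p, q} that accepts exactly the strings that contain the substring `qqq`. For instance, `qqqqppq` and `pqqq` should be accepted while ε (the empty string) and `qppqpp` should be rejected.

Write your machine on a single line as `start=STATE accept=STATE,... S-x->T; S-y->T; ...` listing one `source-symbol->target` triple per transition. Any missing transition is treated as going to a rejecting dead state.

start=S0; accept=S3; S0-p->S0; S0-q->S1; S1-p->S0; S1-q->S2; S2-p->S0; S2-q->S3; S3-p->S3; S3-q->S3

States S0..S2 record the length of the longest prefix of `qqq` that matches the current input suffix. Reaching S3 means `qqq` has been seen, and we stay there forever. Accept from S3.
With 4 states:
        p   q  
>  S0   S0  S1 
   S1   S0  S2 
   S2   S0  S3 
 * S3   S3  S3 
(> = start, * = accepting)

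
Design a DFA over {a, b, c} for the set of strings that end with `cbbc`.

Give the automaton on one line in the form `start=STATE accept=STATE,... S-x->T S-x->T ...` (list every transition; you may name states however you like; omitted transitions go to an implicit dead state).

start=q0 accept=q4 q0-a->q0 q0-b->q0 q0-c->q1 q1-a->q0 q1-b->q2 q1-c->q1 q2-a->q0 q2-b->q3 q2-c->q1 q3-a->q0 q3-b->q0 q3-c->q4 q4-a->q0 q4-b->q2 q4-c->q1

Let each state record the length of the longest suffix of the input read so far that is also a prefix of `cbbc`. q1 means the last symbol is `c`; q2 means the last 2 symbols are `cb`; q3 means the last 3 symbols are `cbb`; q4 means the last 4 symbols are `cbbc`. Accept only at q4, where the string currently ends in `cbbc`.
        a   b   c  
>  q0   q0  q0  q1 
   q1   q0  q2  q1 
   q2   q0  q3  q1 
   q3   q0  q0  q4 
 * q4   q0  q2  q1 
(> = start, * = accepting)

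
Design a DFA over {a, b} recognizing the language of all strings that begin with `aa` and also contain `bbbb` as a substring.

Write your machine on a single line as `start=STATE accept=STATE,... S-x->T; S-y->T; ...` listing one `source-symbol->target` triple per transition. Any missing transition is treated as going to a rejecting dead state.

Handle the two conditions separately and then intersect. The first has 4 states tracking whether the input so far still matches the prefix `aa`; the second has 5 states tracking whether and how much of `bbbb` has been seen. A product state is a pair (one from each), accepting exactly when both do.
A 12-state machine:
          a    b  
>  s0     s1   s2 
   s1     s3   s2 
   s2     s4   s5 
   s3     s3   s6 
   s4     s4   s2 
   s5     s4   s7 
   s6     s3   s8 
   s7     s4   s9 
   s8     s3  s10 
   s9     s9   s9 
   s10    s3  s11 
 * s11   s11  s11 
(> = start, * = accepting)

start=s0; accept=s11; s0-a->s1; s0-b->s2; s1-a->s3; s1-b->s2; s2-a->s4; s2-b->s5; s3-a->s3; s3-b->s6; s4-a->s4; s4-b->s2; s5-a->s4; s5-b->s7; s6-a->s3; s6-b->s8; s7-a->s4; s7-b->s9; s8-a->s3; s8-b->s10; s9-a->s9; s9-b->s9; s10-a->s3; s10-b->s11; s11-a->s11; s11-b->s11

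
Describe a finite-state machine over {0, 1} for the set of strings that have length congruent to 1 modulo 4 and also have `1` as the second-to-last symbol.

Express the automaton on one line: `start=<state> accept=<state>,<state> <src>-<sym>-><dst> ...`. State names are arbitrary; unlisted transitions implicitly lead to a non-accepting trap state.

start=S0 accept=S17,S18 S0-0->S1 S0-1->S2 S1-0->S3 S1-1->S4 S2-0->S5 S2-1->S6 S3-0->S7 S3-1->S8 S4-0->S9 S4-1->S10 S5-0->S7 S5-1->S8 S6-0->S9 S6-1->S10 S7-0->S11 S7-1->S12 S8-0->S13 S8-1->S14 S9-0->S11 S9-1->S12 S10-0->S13 S10-1->S14 S11-0->S15 S11-1->S16 S12-0->S17 S12-1->S18 S13-0->S15 S13-1->S16 S14-0->S17 S14-1->S18 S15-0->S3 S15-1->S4 S16-0->S5 S16-1->S6 S17-0->S3 S17-1->S4 S18-0->S5 S18-1->S6

Run two small machines in parallel and take their product. The first has 4 states tracking the input length modulo 4; the second has 7 states tracking the last 2 symbols read. A product state is a pair (one from each), accepting exactly when both do.
          0    1  
>  S0     S1   S2 
   S1     S3   S4 
   S2     S5   S6 
   S3     S7   S8 
   S4     S9  S10 
   S5     S7   S8 
   S6     S9  S10 
   S7    S11  S12 
   S8    S13  S14 
   S9    S11  S12 
   S10   S13  S14 
   S11   S15  S16 
   S12   S17  S18 
   S13   S15  S16 
   S14   S17  S18 
   S15    S3   S4 
   S16    S5   S6 
 * S17    S3   S4 
 * S18    S5   S6 
(> = start, * = accepting)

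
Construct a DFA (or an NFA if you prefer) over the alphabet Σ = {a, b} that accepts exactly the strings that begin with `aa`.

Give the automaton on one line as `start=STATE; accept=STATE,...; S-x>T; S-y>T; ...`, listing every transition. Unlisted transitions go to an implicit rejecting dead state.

Walk along `aa` while the input agrees: from q0 take `a` to q1, and so on. Any deviation drops to the rejecting sink q3. Once q2 is reached the prefix is confirmed and every continuation is accepted.
A 4-state machine:
        a   b  
>  q0   q1  q3 
   q1   q2  q3 
 * q2   q2  q2 
   q3   q3  q3 
(> = start, * = accepting)

start=q0; accept=q2; q0-a>q1; q0-b>q3; q1-a>q2; q1-b>q3; q2-a>q2; q2-b>q2; q3-a>q3; q3-b>q3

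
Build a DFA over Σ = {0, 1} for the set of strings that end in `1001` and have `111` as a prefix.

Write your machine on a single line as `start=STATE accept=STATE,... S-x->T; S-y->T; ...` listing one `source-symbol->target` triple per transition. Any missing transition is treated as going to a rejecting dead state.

Handle the two conditions separately and then intersect. One (5 states) tracks how much of the suffix `1001` has currently been matched; the other (5 states) tracks whether the input so far still matches the prefix `111`. Each combined state is a pair, one component from each; accept when both components accept.
13 states suffice.
          0    1  
>  q0     q1   q2 
   q1     q1   q3 
   q2     q4   q5 
   q3     q4   q3 
   q4     q6   q3 
   q5     q4   q7 
   q6     q1   q8 
   q7     q9   q7 
   q8     q4   q3 
   q9    q10   q7 
   q10   q11  q12 
   q11   q11   q7 
 * q12    q9   q7 
(> = start, * = accepting)

start=q0; accept=q12; q0-0->q1; q0-1->q2; q1-0->q1; q1-1->q3; q2-0->q4; q2-1->q5; q3-0->q4; q3-1->q3; q4-0->q6; q4-1->q3; q5-0->q4; q5-1->q7; q6-0->q1; q6-1->q8; q7-0->q9; q7-1->q7; q8-0->q4; q8-1->q3; q9-0->q10; q9-1->q7; q10-0->q11; q10-1->q12; q11-0->q11; q11-1->q7; q12-0->q9; q12-1->q7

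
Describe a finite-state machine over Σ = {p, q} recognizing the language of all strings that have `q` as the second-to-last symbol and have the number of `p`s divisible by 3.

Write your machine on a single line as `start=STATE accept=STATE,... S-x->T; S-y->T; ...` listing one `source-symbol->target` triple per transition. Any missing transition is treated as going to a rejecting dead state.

start=S0; accept=S4,S6; S0-p->S1; S0-q->S2; S1-p->S3; S1-q->S1; S2-p->S1; S2-q->S4; S3-p->S0; S3-q->S5; S4-p->S1; S4-q->S4; S5-p->S6; S5-q->S5; S6-p->S1; S6-q->S2

Build one automaton per condition and run them in lockstep. The first has 7 states tracking the last 2 symbols read; the second has 3 states tracking the count of `p`s modulo 3. A product state is a pair (one from each), accepting exactly when both do. After merging equivalent states the machine shrinks.
7 states suffice.
        p   q  
>  S0   S1  S2 
   S1   S3  S1 
   S2   S1  S4 
   S3   S0  S5 
 * S4   S1  S4 
   S5   S6  S5 
 * S6   S1  S2 
(> = start, * = accepting)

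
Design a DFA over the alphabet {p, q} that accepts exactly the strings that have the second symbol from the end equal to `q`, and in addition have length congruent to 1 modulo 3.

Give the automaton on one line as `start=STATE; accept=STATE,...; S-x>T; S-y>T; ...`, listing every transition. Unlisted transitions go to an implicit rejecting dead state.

Build one automaton per condition and run them in lockstep. One (7 states) tracks the last 2 symbols read; the other (3 states) tracks the input length modulo 3. Each combined state is a pair, one component from each; accept when both components accept. Minimizing collapses redundant product states.
5 states suffice.
        p   q  
>  S0   S1  S1 
   S1   S2  S2 
   S2   S0  S3 
   S3   S4  S4 
 * S4   S2  S2 
(> = start, * = accepting)

start=S0; accept=S4; S0-p>S1; S0-q>S1; S1-p>S2; S1-q>S2; S2-p>S0; S2-q>S3; S3-p>S4; S3-q>S4; S4-p>S2; S4-q>S2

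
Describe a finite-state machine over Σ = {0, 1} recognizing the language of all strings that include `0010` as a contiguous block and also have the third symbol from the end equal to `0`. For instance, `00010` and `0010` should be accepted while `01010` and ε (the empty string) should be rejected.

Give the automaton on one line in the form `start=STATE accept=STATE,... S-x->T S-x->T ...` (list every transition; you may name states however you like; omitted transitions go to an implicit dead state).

start=S0 accept=S15,S18,S19,S20 S0-0->S1 S0-1->S2 S1-0->S3 S1-1->S4 S2-0->S5 S2-1->S6 S3-0->S7 S3-1->S8 S4-0->S9 S4-1->S10 S5-0->S11 S5-1->S12 S6-0->S13 S6-1->S14 S7-0->S7 S7-1->S8 S8-0->S15 S8-1->S10 S9-0->S11 S9-1->S12 S10-0->S13 S10-1->S14 S11-0->S7 S11-1->S8 S12-0->S9 S12-1->S10 S13-0->S11 S13-1->S12 S14-0->S13 S14-1->S14 S15-0->S16 S15-1->S17 S16-0->S18 S16-1->S19 S17-0->S15 S17-1->S20 S18-0->S18 S18-1->S19 S19-0->S15 S19-1->S20 S20-0->S21 S20-1->S22 S21-0->S16 S21-1->S17 S22-0->S21 S22-1->S22

Handle the two conditions separately and then intersect. One (5 states) tracks whether and how much of `0010` has been seen; the other (15 states) tracks the last 3 symbols read. Each combined state is a pair, one component from each; accept when both components accept.
          0    1  
>  S0     S1   S2 
   S1     S3   S4 
   S2     S5   S6 
   S3     S7   S8 
   S4     S9  S10 
   S5    S11  S12 
   S6    S13  S14 
   S7     S7   S8 
   S8    S15  S10 
   S9    S11  S12 
   S10   S13  S14 
   S11    S7   S8 
   S12    S9  S10 
   S13   S11  S12 
   S14   S13  S14 
 * S15   S16  S17 
   S16   S18  S19 
   S17   S15  S20 
 * S18   S18  S19 
 * S19   S15  S20 
 * S20   S21  S22 
   S21   S16  S17 
   S22   S21  S22 
(> = start, * = accepting)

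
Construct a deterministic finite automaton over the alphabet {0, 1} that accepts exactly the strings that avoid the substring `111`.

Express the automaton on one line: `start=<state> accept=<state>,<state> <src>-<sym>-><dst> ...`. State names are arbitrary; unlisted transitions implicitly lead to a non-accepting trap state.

start=q0 accept=q0,q1,q2 q0-0->q0 q0-1->q1 q1-0->q0 q1-1->q2 q2-0->q0 q2-1->q3 q3-0->q3 q3-1->q3

Track partial matches of the forbidden pattern `111`. State q3 is a dead state reached once `111` has occurred; every other state accepts. q0 means no part of `111` is currently matched.
With 4 states:
        0   1  
>* q0   q0  q1 
 * q1   q0  q2 
 * q2   q0  q3 
   q3   q3  q3 
(> = start, * = accepting)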